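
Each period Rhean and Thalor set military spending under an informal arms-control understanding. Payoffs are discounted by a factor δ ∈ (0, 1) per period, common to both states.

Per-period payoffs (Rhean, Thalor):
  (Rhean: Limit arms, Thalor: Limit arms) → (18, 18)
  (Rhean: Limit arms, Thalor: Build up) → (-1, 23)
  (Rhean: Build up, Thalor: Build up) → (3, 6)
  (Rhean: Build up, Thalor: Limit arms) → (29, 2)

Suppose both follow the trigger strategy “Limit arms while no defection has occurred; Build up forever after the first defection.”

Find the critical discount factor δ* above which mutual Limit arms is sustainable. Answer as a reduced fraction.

For Rhean: deviation gain 29−18 = 11, per-period punishment loss 18−3 = 15. IC gives δ ≥ 11/26.
For Thalor: gain 5, loss 12 per period, so δ ≥ 5/17.
The tighter constraint is Rhean's, so cooperation needs δ ≥ 11/26.

11/26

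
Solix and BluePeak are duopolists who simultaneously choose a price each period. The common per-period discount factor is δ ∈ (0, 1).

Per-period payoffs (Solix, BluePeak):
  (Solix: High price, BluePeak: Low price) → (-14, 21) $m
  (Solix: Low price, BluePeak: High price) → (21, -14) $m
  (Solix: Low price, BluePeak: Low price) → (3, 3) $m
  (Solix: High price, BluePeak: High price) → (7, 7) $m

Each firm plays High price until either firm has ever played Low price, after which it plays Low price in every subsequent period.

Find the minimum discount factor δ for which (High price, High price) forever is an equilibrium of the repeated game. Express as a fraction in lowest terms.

7/9

7/(1−δ) ≥ 21 + 3δ/(1−δ)
7 ≥ 21 − 18δ
δ ≥ 14/18 = 7/9.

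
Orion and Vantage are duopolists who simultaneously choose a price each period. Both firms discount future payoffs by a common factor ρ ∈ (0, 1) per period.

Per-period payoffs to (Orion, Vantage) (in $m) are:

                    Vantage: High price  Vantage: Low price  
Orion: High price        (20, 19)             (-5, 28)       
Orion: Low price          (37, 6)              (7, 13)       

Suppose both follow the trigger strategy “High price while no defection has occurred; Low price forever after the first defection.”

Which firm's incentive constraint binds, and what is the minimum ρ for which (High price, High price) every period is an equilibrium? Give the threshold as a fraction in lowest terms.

Orion's threshold: (37−20)/(37−7) = 17/30.
Vantage's threshold: (28−19)/(28−13) = 3/5.
17/30 < 3/5, so Vantage binds and ρ* = 3/5.

Vantage; ρ ≥ 3/5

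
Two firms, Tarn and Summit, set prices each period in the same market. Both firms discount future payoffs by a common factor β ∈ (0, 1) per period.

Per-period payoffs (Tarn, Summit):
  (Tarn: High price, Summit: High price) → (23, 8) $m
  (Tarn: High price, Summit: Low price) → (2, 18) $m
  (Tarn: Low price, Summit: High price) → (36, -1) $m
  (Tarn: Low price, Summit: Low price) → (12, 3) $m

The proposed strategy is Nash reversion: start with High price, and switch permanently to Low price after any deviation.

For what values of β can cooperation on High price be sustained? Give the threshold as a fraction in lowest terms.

For Tarn: deviation gain 36−23 = 13, per-period punishment loss 23−12 = 11. IC gives β ≥ 13/24.
For Summit: gain 10, loss 5 per period, so β ≥ 10/15 = 2/3.
The tighter constraint is Summit's, so cooperation needs β ≥ 2/3.

2/3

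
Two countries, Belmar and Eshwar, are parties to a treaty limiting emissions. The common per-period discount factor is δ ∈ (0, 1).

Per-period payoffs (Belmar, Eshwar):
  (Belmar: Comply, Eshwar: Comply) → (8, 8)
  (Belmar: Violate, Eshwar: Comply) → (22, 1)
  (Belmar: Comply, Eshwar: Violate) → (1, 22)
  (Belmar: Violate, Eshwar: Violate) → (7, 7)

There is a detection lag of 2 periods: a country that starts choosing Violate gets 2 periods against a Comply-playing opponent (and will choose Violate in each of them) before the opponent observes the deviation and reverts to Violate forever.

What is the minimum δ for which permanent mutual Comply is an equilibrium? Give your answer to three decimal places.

0.966

Deviating for the 2 undetected periods gains 22−8 = 14 per period over cooperation, then loses 8−7 = 1 per period forever once punishment starts.
Gain: 14(1 + δ + … + δ^1); loss: 1·δ^2/(1−δ).
No profitable deviation ⇔ 14(1−δ^2) ≤ 1·δ^2, i.e. δ^2 ≥ 14/(14+1) = 14/15.
Hence δ ≥ (14/15)^(1/2) ≈ 0.966.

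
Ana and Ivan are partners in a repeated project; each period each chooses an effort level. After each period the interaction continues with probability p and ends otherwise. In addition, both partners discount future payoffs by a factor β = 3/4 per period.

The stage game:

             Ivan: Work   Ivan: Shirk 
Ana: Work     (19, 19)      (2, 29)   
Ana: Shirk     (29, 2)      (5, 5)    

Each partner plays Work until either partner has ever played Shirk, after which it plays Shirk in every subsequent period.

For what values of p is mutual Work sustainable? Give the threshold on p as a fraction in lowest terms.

With continuation probability p and discount β, the effective per-period discount factor is βp.
Grim-trigger IC: βp ≥ (29−19)/(29−5) = 5/12.
So p ≥ (5/12)/(3/4) = 5/9.

5/9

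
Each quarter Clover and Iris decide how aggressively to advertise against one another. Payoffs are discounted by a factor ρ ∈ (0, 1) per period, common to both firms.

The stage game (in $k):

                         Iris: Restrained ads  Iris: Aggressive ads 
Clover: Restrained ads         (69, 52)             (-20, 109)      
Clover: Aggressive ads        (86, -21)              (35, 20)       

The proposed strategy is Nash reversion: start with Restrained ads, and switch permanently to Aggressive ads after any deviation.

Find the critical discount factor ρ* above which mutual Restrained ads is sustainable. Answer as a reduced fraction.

57/89

For Clover: deviation gain 86−69 = 17, per-period punishment loss 69−35 = 34. IC gives ρ ≥ 17/51 = 1/3.
For Iris: gain 57, loss 32 per period, so ρ ≥ 57/89.
The tighter constraint is Iris's, so cooperation needs ρ ≥ 57/89.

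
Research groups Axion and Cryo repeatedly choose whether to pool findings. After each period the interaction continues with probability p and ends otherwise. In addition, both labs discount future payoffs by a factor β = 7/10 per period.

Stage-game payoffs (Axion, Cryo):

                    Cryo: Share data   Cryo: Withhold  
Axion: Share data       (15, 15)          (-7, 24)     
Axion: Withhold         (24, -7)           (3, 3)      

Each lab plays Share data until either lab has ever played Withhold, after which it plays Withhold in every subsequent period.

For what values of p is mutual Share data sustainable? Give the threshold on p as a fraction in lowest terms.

Expected continuation weight on next period's payoff is β·p = 7/10·p, which plays the role of the discount factor.
Cooperation requires 7/10·p ≥ (24−15)/(24−3) = 3/7, hence p ≥ 30/49.

30/49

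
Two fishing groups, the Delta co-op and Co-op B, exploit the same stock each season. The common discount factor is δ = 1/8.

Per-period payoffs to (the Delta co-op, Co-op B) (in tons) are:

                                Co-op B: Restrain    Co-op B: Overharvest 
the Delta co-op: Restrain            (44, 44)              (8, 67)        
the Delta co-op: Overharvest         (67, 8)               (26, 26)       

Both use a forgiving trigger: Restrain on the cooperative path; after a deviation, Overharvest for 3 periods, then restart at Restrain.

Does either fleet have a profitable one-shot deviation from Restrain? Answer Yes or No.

Yes

A one-shot deviation gives 67 now, then 26 for 3 periods, then back to 44.
Gain from deviating: (67−44) today; loss: (44−26) in each of the next 3 periods.
No-deviation condition: (44−26)(δ+…+δ^3) ≥ 67−44, i.e. δ+…+δ^3 ≥ 23/18.
At δ = 1/8: δ+…+δ^3 = 0.1426 < 1.2778.
So cooperation is not sustainable.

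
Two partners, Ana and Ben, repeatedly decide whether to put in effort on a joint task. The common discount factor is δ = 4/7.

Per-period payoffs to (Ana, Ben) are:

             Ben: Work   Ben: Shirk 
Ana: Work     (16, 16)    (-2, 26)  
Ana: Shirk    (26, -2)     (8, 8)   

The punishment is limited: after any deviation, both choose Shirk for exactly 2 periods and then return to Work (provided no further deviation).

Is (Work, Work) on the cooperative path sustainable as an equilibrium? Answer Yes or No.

No

IC: δ+…+δ^2 ≥ (26−16)/(16−8) = 5/4.
At δ = 4/7: partial sum = 0.8980 < 1.2500. Cooperation not sustainable.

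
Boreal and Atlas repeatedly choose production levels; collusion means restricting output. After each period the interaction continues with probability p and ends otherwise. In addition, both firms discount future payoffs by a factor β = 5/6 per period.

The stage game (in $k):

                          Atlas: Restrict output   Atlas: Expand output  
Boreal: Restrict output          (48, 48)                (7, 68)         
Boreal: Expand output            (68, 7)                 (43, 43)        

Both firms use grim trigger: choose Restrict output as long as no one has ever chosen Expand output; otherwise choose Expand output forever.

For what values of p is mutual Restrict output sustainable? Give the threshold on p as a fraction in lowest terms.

24/25

With continuation probability p and discount β, the effective per-period discount factor is βp.
Grim-trigger IC: βp ≥ (68−48)/(68−43) = 4/5.
So p ≥ (4/5)/(5/6) = 24/25.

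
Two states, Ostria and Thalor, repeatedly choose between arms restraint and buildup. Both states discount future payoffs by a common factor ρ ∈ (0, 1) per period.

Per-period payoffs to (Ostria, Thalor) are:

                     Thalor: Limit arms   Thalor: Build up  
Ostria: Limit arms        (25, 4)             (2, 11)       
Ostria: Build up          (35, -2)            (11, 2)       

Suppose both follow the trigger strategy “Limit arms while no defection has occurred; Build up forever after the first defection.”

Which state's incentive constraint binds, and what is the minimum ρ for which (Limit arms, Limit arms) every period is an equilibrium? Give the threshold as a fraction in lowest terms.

Ostria: cooperation gives 25 each period; deviation gives 35 once then 11 forever.
  25/(1−ρ) ≥ 35 + 11ρ/(1−ρ) ⇒ ρ ≥ 10/24 = 5/12.
Thalor: cooperation gives 4 each period; deviation gives 11 once then 2 forever.
  ρ ≥ 7/9.
Both must hold, so the binding constraint is Thalor's: ρ ≥ 7/9.

Thalor; ρ ≥ 7/9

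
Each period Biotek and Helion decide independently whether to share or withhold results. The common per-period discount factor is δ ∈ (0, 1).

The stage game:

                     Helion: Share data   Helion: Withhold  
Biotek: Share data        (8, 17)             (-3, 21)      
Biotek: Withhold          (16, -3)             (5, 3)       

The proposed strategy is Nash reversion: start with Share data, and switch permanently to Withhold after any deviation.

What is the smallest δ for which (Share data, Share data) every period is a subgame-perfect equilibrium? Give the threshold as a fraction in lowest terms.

8/11

Biotek: cooperation gives 8 each period; deviation gives 16 once then 5 forever.
  8/(1−δ) ≥ 16 + 5δ/(1−δ) ⇒ δ ≥ 8/11.
Helion: cooperation gives 17 each period; deviation gives 21 once then 3 forever.
  δ ≥ 4/18 = 2/9.
Both must hold, so the binding constraint is Biotek's: δ ≥ 8/11.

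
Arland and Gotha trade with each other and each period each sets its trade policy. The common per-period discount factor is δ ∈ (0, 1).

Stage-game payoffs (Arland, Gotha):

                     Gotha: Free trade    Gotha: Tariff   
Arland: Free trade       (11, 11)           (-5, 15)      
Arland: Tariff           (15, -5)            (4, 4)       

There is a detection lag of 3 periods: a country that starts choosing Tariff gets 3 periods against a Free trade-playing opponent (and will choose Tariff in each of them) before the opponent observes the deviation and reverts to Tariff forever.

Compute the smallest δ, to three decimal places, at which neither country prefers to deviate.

The best deviation is to choose Tariff for all 3 undetected periods, earning 15 each, then 4 forever once detected.
Deviation value: 15(1−δ^3)/(1−δ) + 4δ^3/(1−δ); cooperation value: 11/(1−δ).
IC: 11 ≥ 15(1−δ^3) + 4δ^3 = 15 − 11δ^3.
So δ^3 ≥ 4/11, giving δ ≥ (4/11)^(1/3) ≈ 0.714.

0.714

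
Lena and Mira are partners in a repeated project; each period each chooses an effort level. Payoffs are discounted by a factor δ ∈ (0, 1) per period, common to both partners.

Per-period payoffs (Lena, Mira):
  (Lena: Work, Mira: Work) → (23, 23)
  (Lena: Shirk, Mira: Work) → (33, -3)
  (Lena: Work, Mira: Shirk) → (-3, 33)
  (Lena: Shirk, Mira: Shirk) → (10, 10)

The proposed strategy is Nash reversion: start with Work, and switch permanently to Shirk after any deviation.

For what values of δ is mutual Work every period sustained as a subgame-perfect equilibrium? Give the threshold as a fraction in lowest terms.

10/23

Cooperation forever yields 23 each period: 23/(1−δ).
Deviating yields 33 once, then 10 forever: 33 + 10δ/(1−δ).
No profitable deviation requires 23/(1−δ) ≥ 33 + 10δ/(1−δ).
Multiplying by (1−δ): 23 ≥ 33(1−δ) + 10δ = 33 − 23δ.
So 23δ ≥ 10, i.e. δ ≥ 10/23.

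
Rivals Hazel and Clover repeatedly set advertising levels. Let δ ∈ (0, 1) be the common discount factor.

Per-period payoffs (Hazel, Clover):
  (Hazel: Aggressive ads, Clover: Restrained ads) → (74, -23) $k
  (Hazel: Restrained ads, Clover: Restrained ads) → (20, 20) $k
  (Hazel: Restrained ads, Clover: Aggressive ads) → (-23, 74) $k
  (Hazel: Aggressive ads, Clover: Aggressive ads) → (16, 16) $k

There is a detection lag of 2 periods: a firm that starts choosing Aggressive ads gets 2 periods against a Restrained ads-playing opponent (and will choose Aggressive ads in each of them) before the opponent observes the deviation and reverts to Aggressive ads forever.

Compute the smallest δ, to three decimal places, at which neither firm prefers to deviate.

0.965

A deviator earns 74 for 2 periods, then 16 forever; cooperating earns 20 forever. Multiplying the IC by (1−δ):
20 ≥ 74(1−δ^2) + 16δ^2, so 58·δ^2 ≥ 54 and δ^2 ≥ 27/29.
δ ≥ (27/29)^(1/2) ≈ 0.965.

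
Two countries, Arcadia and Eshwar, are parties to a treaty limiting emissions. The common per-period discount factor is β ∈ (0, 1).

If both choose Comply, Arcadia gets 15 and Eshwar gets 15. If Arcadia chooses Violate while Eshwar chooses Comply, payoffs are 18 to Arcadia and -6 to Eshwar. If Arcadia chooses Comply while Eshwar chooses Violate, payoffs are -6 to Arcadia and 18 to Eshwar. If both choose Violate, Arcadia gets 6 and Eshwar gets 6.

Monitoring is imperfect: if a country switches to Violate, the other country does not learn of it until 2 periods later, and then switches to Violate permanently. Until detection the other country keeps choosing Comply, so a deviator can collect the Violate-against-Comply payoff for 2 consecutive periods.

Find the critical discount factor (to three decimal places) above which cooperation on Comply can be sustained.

The best deviation is to choose Violate for all 2 undetected periods, earning 18 each, then 6 forever once detected.
Deviation value: 18(1−β^2)/(1−β) + 6β^2/(1−β); cooperation value: 15/(1−β).
IC: 15 ≥ 18(1−β^2) + 6β^2 = 18 − 12β^2.
So β^2 ≥ 3/12 = 1/4, giving β ≥ (1/4)^(1/2) ≈ 0.500.

0.500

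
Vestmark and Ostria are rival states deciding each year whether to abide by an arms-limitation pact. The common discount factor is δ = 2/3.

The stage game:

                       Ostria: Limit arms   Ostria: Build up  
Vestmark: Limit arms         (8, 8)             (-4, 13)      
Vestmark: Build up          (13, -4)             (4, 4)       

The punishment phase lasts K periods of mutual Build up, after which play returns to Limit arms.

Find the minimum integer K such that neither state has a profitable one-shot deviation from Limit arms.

Need Σ_{k=1}^{K} δ^k ≥ (13−8)/(8−4) = 1.2500 at δ = 2/3.
At K = 2 the sum is 1.1111 < 1.2500; at K = 3 it is 1.4074 ≥ 1.2500.
So the minimum punishment length is K = 3.

3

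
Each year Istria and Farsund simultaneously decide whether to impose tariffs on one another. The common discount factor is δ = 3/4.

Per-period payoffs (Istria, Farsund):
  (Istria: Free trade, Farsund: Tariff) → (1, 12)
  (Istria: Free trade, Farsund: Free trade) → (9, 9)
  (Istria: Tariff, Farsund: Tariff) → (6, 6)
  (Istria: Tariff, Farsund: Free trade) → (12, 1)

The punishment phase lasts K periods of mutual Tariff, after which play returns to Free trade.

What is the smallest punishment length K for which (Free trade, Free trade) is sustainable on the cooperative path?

No profitable deviation requires (9−6)(δ+…+δ^K) ≥ 12−9, i.e. δ+…+δ^K ≥ 1 ≈ 1.0000.
With δ = 3/4, the partial sums are K=1: 0.7500, K=2: 1.3125.
K = 2 is the first length at which the sum reaches 1.0000.

2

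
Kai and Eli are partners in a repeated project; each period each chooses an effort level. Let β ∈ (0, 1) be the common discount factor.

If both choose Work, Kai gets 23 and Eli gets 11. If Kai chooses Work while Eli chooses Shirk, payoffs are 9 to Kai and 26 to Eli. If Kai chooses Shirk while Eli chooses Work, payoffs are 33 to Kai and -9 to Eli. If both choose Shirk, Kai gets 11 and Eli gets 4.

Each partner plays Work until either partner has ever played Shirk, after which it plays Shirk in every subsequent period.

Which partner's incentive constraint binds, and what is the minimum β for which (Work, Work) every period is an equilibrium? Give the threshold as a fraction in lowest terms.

Kai's threshold: (33−23)/(33−11) = 5/11.
Eli's threshold: (26−11)/(26−4) = 15/22.
5/11 < 15/22, so Eli binds and β* = 15/22.

Eli; β ≥ 15/22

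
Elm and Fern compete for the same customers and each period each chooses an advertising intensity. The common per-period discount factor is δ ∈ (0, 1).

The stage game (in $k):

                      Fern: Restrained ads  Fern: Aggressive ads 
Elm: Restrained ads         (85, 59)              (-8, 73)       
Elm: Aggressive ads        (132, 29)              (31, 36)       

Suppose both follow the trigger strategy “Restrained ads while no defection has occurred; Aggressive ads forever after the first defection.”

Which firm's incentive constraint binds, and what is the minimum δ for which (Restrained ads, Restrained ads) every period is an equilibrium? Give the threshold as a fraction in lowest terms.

Elm; δ ≥ 47/101

Elm: cooperation gives 85 each period; deviation gives 132 once then 31 forever.
  85/(1−δ) ≥ 132 + 31δ/(1−δ) ⇒ δ ≥ 47/101.
Fern: cooperation gives 59 each period; deviation gives 73 once then 36 forever.
  δ ≥ 14/37.
Both must hold, so the binding constraint is Elm's: δ ≥ 47/101.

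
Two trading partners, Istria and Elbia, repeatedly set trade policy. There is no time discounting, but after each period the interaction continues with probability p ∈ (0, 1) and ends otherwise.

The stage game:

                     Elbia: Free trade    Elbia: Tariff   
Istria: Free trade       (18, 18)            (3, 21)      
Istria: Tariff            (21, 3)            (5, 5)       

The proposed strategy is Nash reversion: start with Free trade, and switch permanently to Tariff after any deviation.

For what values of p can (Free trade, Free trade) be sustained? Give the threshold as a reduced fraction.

Expected cooperation value is 18 + p·18 + p²·18 + … = 18/(1−p); deviation gives 21 + p·5/(1−p).
18 ≥ 21(1−p) + 5p ⇒ 16p ≥ 3 ⇒ p ≥ 3/16.

3/16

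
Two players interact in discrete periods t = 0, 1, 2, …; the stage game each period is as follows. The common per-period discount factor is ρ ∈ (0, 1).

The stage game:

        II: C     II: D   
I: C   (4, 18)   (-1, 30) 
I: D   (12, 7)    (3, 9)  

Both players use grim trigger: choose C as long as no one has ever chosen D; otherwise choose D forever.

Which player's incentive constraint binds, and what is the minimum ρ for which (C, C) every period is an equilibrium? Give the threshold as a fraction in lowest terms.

I's threshold: (12−4)/(12−3) = 8/9.
II's threshold: (30−18)/(30−9) = 4/7.
8/9 > 4/7, so I binds and ρ* = 8/9.

I; ρ ≥ 8/9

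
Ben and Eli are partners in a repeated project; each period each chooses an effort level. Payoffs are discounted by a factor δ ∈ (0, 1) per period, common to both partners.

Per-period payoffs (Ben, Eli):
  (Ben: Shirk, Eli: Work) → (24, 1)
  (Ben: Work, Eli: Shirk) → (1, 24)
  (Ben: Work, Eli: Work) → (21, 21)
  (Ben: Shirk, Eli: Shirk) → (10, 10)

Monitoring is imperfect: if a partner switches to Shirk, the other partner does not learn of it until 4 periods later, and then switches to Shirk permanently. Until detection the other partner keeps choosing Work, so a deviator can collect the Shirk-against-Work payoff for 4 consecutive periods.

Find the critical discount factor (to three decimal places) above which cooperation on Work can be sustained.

A deviator earns 24 for 4 periods, then 10 forever; cooperating earns 21 forever. Multiplying the IC by (1−δ):
21 ≥ 24(1−δ^4) + 10δ^4, so 14·δ^4 ≥ 3 and δ^4 ≥ 3/14.
δ ≥ (3/14)^(1/4) ≈ 0.680.

0.680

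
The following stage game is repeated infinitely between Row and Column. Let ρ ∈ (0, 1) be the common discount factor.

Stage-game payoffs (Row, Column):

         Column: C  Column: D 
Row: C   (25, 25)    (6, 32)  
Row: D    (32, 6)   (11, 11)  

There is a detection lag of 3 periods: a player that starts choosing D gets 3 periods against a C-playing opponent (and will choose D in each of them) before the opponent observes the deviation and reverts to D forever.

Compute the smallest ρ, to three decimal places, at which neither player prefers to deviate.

0.693

A deviator earns 32 for 3 periods, then 11 forever; cooperating earns 25 forever. Multiplying the IC by (1−ρ):
25 ≥ 32(1−ρ^3) + 11ρ^3, so 21·ρ^3 ≥ 7 and ρ^3 ≥ 1/3.
ρ ≥ (1/3)^(1/3) ≈ 0.693.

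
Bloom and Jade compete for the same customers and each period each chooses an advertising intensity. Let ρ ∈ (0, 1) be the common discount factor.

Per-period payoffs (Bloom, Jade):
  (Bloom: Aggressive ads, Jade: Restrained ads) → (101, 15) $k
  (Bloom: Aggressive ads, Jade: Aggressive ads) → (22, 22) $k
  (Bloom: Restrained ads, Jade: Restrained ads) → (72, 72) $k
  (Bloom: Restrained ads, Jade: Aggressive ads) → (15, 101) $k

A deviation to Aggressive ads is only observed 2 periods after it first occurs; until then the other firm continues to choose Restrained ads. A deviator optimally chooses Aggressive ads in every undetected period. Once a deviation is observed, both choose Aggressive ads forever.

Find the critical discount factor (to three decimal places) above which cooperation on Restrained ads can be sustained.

The best deviation is to choose Aggressive ads for all 2 undetected periods, earning 101 each, then 22 forever once detected.
Deviation value: 101(1−ρ^2)/(1−ρ) + 22ρ^2/(1−ρ); cooperation value: 72/(1−ρ).
IC: 72 ≥ 101(1−ρ^2) + 22ρ^2 = 101 − 79ρ^2.
So ρ^2 ≥ 29/79, giving ρ ≥ (29/79)^(1/2) ≈ 0.606.

0.606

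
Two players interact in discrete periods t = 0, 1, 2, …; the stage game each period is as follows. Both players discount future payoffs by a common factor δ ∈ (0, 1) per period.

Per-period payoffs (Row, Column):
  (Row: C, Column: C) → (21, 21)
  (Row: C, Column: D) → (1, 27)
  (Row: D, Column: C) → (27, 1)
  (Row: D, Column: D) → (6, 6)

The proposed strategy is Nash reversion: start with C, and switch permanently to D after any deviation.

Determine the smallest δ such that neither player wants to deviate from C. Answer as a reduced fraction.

Under grim trigger the critical discount factor is (T−C)/(T−P) with T = 27, C = 21, P = 6.
δ* = (27−21)/(27−6) = 6/21 = 2/7.

2/7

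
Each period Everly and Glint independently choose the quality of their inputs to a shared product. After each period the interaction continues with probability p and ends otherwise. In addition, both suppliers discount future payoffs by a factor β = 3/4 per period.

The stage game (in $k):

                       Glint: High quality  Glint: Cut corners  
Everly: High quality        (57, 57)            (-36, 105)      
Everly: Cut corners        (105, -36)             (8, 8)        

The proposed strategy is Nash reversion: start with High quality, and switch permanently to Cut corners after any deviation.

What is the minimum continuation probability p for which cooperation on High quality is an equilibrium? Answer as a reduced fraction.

With continuation probability p and discount β, the effective per-period discount factor is βp.
Grim-trigger IC: βp ≥ (105−57)/(105−8) = 48/97.
So p ≥ (48/97)/(3/4) = 64/97.

64/97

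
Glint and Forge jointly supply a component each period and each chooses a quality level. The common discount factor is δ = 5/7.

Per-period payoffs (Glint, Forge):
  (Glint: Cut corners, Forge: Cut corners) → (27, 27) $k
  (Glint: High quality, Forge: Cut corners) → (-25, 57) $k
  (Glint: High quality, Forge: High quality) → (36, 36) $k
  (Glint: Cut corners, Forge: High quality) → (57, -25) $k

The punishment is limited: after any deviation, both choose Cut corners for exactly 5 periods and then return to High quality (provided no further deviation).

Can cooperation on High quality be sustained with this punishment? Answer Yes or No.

IC: δ+…+δ^5 ≥ (57−36)/(36−27) = 7/3.
At δ = 5/7: partial sum = 2.0352 < 2.3333. Cooperation not sustainable.

No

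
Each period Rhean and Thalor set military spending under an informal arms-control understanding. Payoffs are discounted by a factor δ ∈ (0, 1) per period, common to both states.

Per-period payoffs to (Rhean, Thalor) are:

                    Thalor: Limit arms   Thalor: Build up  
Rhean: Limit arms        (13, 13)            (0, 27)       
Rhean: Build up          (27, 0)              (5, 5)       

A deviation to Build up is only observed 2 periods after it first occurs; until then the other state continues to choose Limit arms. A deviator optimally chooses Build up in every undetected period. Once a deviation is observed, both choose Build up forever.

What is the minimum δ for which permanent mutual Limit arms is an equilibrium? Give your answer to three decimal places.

0.798

Deviating for the 2 undetected periods gains 27−13 = 14 per period over cooperation, then loses 13−5 = 8 per period forever once punishment starts.
Gain: 14(1 + δ + … + δ^1); loss: 8·δ^2/(1−δ).
No profitable deviation ⇔ 14(1−δ^2) ≤ 8·δ^2, i.e. δ^2 ≥ 14/(14+8) = 7/11.
Hence δ ≥ (7/11)^(1/2) ≈ 0.798.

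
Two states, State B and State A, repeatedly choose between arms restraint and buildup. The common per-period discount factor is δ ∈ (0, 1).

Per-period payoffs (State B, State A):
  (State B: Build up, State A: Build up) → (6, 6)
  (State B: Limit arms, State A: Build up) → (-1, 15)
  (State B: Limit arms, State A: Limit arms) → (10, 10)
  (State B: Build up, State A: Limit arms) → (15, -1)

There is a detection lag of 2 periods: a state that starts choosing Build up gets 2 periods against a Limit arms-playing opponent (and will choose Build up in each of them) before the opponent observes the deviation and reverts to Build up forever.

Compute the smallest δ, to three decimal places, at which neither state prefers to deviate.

0.745

A deviator earns 15 for 2 periods, then 6 forever; cooperating earns 10 forever. Multiplying the IC by (1−δ):
10 ≥ 15(1−δ^2) + 6δ^2, so 9·δ^2 ≥ 5 and δ^2 ≥ 5/9.
δ ≥ (5/9)^(1/2) ≈ 0.745.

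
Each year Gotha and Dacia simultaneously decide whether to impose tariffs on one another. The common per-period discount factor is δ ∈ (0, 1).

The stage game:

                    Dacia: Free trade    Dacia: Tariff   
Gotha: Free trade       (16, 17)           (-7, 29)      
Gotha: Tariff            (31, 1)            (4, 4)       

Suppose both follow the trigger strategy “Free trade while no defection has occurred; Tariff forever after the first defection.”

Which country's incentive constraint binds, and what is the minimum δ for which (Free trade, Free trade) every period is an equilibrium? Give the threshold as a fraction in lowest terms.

Gotha; δ ≥ 5/9

For Gotha: deviation gain 31−16 = 15, per-period punishment loss 16−4 = 12. IC gives δ ≥ 15/27 = 5/9.
For Dacia: gain 12, loss 13 per period, so δ ≥ 12/25.
The tighter constraint is Gotha's, so cooperation needs δ ≥ 5/9.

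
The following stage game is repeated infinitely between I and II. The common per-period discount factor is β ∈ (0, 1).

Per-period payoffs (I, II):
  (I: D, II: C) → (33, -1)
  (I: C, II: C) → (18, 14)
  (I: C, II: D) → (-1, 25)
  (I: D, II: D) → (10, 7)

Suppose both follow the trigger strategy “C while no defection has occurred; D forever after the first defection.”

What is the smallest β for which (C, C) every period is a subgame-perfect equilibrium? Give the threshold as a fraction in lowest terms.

I: cooperation gives 18 each period; deviation gives 33 once then 10 forever.
  18/(1−β) ≥ 33 + 10β/(1−β) ⇒ β ≥ 15/23.
II: cooperation gives 14 each period; deviation gives 25 once then 7 forever.
  β ≥ 11/18.
Both must hold, so the binding constraint is I's: β ≥ 15/23.

15/23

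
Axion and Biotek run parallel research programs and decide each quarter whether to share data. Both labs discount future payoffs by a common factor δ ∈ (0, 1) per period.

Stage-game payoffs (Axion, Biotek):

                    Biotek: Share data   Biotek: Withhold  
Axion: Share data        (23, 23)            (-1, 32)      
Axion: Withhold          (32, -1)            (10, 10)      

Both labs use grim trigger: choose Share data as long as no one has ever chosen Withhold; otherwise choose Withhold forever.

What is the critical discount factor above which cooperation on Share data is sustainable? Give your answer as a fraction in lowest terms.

9/22

One-period gain from deviating is 32 − 23 = 9. The loss is 23 − 10 = 13 in every subsequent period, with present value 13·δ/(1−δ).
Deviation is unprofitable when 13·δ/(1−δ) ≥ 9, i.e. δ/(1−δ) ≥ 9/13.
Equivalently δ ≥ 9/(9+13) = 9/22.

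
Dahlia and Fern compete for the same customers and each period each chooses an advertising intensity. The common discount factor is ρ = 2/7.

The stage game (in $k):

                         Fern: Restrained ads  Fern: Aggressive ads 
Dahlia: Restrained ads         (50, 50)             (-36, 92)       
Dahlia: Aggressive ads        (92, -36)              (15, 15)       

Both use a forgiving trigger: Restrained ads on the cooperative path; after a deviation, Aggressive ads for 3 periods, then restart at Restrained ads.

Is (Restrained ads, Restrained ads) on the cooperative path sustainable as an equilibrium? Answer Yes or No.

No

IC: ρ+…+ρ^3 ≥ (92−50)/(50−15) = 6/5.
At ρ = 2/7: partial sum = 0.3907 < 1.2000. Cooperation not sustainable.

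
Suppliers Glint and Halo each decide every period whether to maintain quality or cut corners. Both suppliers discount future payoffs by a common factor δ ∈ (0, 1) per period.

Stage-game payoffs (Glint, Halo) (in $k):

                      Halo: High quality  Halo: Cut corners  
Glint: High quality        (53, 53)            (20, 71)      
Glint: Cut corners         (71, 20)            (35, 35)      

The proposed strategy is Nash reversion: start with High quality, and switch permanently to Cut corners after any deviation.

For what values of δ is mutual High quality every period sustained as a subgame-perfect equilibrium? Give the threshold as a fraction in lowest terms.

1/2

Cooperation forever yields 53 each period: 53/(1−δ).
Deviating yields 71 once, then 35 forever: 71 + 35δ/(1−δ).
No profitable deviation requires 53/(1−δ) ≥ 71 + 35δ/(1−δ).
Multiplying by (1−δ): 53 ≥ 71(1−δ) + 35δ = 71 − 36δ.
So 36δ ≥ 18, i.e. δ ≥ 18/36 = 1/2.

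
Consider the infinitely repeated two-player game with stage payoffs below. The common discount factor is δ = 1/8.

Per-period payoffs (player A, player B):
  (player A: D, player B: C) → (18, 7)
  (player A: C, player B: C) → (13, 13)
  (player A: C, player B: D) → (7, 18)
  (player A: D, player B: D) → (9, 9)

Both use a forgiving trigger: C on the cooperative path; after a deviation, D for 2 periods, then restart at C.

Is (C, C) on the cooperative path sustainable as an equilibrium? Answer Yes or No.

No

A one-shot deviation gives 18 now, then 9 for 2 periods, then back to 13.
Gain from deviating: (18−13) today; loss: (13−9) in each of the next 2 periods.
No-deviation condition: (13−9)(δ+…+δ^2) ≥ 18−13, i.e. δ+…+δ^2 ≥ 5/4.
At δ = 1/8: δ+…+δ^2 = 0.1406 < 1.2500.
So cooperation is not sustainable.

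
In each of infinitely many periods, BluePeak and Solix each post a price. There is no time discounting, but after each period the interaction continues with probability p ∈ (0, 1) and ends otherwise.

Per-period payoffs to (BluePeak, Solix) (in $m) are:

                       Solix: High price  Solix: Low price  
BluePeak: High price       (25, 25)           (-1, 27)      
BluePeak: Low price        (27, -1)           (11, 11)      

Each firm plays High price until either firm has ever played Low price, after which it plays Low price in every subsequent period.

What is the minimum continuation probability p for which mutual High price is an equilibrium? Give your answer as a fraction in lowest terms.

1/8

Expected cooperation value is 25 + p·25 + p²·25 + … = 25/(1−p); deviation gives 27 + p·11/(1−p).
25 ≥ 27(1−p) + 11p ⇒ 16p ≥ 2 ⇒ p ≥ 2/16 = 1/8.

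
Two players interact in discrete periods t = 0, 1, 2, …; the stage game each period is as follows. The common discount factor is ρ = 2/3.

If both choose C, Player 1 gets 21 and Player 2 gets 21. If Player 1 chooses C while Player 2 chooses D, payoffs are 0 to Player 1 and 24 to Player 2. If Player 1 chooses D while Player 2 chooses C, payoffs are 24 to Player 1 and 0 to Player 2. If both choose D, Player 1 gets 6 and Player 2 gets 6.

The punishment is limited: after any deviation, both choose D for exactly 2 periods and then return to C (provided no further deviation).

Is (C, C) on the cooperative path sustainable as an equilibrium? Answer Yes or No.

IC: ρ+…+ρ^2 ≥ (24−21)/(21−6) = 1/5.
At ρ = 2/3: partial sum = 1.1111 ≥ 0.2000. Cooperation sustainable.

Yes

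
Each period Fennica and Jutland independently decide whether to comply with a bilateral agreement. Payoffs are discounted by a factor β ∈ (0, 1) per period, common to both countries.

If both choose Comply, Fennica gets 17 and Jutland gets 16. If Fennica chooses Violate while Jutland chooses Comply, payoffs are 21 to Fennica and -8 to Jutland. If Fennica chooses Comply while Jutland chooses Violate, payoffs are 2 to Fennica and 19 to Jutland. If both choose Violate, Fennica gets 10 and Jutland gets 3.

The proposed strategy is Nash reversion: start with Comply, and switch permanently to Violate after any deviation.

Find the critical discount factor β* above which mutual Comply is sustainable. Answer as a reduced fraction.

4/11

Fennica's threshold: (21−17)/(21−10) = 4/11.
Jutland's threshold: (19−16)/(19−3) = 3/16.
4/11 > 3/16, so Fennica binds and β* = 4/11.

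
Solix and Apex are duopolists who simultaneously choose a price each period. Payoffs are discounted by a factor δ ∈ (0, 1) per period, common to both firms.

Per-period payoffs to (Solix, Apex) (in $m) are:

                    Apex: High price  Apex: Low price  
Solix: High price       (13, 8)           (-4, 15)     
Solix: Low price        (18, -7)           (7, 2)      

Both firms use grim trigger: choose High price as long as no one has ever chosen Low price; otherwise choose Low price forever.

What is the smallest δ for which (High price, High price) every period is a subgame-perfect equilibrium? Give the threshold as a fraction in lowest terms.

Solix's threshold: (18−13)/(18−7) = 5/11.
Apex's threshold: (15−8)/(15−2) = 7/13.
5/11 < 7/13, so Apex binds and δ* = 7/13.

7/13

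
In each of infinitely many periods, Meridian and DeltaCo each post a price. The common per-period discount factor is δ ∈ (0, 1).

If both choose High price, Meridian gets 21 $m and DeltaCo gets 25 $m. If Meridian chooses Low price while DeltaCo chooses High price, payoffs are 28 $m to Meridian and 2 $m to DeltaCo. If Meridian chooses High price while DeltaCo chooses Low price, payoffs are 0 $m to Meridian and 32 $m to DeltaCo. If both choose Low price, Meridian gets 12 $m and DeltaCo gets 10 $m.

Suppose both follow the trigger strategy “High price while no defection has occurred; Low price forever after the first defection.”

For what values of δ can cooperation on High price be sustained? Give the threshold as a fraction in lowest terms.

Meridian's threshold: (28−21)/(28−12) = 7/16.
DeltaCo's threshold: (32−25)/(32−10) = 7/22.
7/16 > 7/22, so Meridian binds and δ* = 7/16.

7/16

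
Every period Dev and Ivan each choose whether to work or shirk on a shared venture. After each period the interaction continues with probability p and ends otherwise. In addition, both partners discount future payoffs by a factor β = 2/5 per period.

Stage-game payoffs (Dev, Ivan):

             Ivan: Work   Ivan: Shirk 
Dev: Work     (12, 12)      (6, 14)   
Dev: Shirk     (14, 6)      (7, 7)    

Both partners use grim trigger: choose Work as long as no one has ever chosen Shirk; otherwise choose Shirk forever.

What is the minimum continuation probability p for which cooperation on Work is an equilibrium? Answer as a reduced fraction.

Expected continuation weight on next period's payoff is β·p = 2/5·p, which plays the role of the discount factor.
Cooperation requires 2/5·p ≥ (14−12)/(14−7) = 2/7, hence p ≥ 5/7.

5/7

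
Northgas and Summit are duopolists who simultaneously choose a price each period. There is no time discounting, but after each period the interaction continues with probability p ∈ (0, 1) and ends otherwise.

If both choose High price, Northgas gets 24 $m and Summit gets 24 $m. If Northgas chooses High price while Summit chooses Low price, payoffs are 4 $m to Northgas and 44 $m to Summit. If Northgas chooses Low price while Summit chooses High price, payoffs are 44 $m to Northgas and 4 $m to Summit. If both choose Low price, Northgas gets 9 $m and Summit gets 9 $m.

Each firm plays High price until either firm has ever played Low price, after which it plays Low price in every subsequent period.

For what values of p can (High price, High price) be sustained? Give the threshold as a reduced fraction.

Expected cooperation value is 24 + p·24 + p²·24 + … = 24/(1−p); deviation gives 44 + p·9/(1−p).
24 ≥ 44(1−p) + 9p ⇒ 35p ≥ 20 ⇒ p ≥ 20/35 = 4/7.

4/7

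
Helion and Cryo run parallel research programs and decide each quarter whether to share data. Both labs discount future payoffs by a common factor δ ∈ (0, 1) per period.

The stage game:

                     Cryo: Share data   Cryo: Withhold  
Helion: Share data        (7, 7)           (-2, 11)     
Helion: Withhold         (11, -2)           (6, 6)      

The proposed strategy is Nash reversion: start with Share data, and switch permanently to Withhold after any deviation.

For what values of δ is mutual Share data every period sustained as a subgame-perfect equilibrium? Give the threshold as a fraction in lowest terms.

Under grim trigger the critical discount factor is (T−C)/(T−P) with T = 11, C = 7, P = 6.
δ* = (11−7)/(11−6) = 4/5.

4/5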